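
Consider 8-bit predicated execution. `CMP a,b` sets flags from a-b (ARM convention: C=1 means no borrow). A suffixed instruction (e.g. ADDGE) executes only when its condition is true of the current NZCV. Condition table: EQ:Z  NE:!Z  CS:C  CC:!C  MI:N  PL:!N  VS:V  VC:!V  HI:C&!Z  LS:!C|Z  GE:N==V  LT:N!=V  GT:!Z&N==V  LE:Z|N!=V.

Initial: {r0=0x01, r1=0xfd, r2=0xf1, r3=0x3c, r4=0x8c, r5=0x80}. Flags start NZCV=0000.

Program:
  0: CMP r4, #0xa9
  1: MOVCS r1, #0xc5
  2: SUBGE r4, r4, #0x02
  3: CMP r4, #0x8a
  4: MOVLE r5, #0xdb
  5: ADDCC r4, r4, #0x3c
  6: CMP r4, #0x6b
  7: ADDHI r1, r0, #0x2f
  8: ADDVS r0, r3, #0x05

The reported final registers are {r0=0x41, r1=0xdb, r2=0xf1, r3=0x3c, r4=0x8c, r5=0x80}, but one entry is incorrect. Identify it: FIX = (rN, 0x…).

[0] flags=1000 → (cmp)
[1] flags=1000 CS?F → skip
[2] flags=1000 GE?F → skip
[3] flags=0010 → (cmp)
[4] flags=0010 LE?F → skip
[5] flags=0010 CC?F → skip
[6] flags=0011 → (cmp)
[7] flags=0011 HI?T → r1=0x30
[8] flags=0011 VS?T → r0=0x41

FIX = (r1, 0x30)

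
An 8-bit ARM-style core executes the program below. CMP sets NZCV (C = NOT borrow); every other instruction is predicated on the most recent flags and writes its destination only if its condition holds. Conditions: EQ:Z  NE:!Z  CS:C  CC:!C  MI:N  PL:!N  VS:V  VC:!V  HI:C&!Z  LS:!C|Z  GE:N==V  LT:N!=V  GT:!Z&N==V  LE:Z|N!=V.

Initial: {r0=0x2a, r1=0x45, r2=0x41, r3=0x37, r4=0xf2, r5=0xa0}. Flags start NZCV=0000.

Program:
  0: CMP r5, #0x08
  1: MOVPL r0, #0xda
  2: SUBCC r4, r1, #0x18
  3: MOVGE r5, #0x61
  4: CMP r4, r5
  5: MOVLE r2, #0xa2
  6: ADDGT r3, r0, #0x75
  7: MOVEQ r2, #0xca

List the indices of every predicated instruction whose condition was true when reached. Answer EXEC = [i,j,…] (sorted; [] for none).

EXEC = [6]

0: ✓ CMP  NZCV=1010
1: · MOVPL
2: · SUBCC
3: · MOVGE
4: ✓ CMP  NZCV=0010
5: · MOVLE
6: ✓ ADDGT  r3←0x9f
7: · MOVEQ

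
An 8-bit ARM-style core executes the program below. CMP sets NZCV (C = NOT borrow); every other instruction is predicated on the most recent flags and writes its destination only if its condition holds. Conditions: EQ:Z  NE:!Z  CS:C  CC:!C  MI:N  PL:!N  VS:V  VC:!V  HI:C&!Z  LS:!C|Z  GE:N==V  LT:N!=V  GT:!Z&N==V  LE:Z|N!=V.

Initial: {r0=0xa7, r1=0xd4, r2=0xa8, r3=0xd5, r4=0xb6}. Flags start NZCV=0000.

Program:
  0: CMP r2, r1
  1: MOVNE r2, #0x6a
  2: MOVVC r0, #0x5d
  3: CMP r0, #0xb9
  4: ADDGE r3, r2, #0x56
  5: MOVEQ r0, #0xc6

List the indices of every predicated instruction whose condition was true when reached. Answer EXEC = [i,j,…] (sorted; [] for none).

[0] flags=1000 → (cmp)
[1] flags=1000 NE?T → r2=0x6a
[2] flags=1000 VC?T → r0=0x5d
[3] flags=1001 → (cmp)
[4] flags=1001 GE?T → r3=0xc0
[5] flags=1001 EQ?F → skip

EXEC = [1,2,4]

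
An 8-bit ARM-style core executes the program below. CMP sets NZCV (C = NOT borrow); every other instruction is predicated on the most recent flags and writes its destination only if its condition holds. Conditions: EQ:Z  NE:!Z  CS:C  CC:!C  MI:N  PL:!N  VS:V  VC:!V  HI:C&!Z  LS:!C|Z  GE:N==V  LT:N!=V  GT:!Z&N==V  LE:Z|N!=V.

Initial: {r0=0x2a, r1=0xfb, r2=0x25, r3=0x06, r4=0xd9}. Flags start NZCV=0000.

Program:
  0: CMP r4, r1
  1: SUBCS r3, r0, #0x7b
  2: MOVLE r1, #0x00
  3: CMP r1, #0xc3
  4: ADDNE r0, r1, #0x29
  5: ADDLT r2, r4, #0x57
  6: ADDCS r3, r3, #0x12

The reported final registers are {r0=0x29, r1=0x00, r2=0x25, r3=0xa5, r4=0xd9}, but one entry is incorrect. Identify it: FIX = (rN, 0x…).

0: ✓ CMP  NZCV=1000
1: · SUBCS
2: ✓ MOVLE  r1←0x00
3: ✓ CMP  NZCV=0000
4: ✓ ADDNE  r0←0x29
5: · ADDLT
6: · ADDCS

FIX = (r3, 0x06)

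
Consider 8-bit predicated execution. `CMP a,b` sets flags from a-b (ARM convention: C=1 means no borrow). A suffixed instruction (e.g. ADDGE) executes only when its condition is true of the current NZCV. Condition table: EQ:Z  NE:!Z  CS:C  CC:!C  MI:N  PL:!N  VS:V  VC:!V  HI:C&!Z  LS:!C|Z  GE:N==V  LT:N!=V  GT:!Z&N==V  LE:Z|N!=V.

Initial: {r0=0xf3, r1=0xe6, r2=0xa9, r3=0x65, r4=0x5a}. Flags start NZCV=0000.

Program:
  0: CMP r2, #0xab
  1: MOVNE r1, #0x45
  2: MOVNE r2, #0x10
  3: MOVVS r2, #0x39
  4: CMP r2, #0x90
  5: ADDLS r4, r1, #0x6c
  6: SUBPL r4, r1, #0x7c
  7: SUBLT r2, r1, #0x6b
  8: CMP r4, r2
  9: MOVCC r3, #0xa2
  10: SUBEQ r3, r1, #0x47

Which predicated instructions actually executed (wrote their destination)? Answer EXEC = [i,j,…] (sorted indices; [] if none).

EXEC = [1,2,5]

[0] flags=1000 → (cmp)
[1] flags=1000 NE?T → r1=0x45
[2] flags=1000 NE?T → r2=0x10
[3] flags=1000 VS?F → skip
[4] flags=1001 → (cmp)
[5] flags=1001 LS?T → r4=0xb1
[6] flags=1001 PL?F → skip
[7] flags=1001 LT?F → skip
[8] flags=1010 → (cmp)
[9] flags=1010 CC?F → skip
[10] flags=1010 EQ?F → skip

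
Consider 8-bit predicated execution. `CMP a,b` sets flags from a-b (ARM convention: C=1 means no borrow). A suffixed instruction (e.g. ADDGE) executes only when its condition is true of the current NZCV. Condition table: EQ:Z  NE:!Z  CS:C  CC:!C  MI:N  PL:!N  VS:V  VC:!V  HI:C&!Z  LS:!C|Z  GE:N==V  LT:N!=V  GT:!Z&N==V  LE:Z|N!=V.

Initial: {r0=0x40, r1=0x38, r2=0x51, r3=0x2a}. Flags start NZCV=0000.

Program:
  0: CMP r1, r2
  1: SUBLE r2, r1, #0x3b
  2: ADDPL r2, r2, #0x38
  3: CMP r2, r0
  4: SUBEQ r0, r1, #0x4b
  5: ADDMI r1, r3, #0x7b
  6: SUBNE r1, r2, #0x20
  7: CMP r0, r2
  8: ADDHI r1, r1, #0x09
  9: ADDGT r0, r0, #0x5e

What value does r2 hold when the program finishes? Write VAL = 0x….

VAL = 0xfd

[0] flags=1000 → (cmp)
[1] flags=1000 LE?T → r2=0xfd
[2] flags=1000 PL?F → skip
[3] flags=1010 → (cmp)
[4] flags=1010 EQ?F → skip
[5] flags=1010 MI?T → r1=0xa5
[6] flags=1010 NE?T → r1=0xdd
[7] flags=0000 → (cmp)
[8] flags=0000 HI?F → skip
[9] flags=0000 GT?T → r0=0x9e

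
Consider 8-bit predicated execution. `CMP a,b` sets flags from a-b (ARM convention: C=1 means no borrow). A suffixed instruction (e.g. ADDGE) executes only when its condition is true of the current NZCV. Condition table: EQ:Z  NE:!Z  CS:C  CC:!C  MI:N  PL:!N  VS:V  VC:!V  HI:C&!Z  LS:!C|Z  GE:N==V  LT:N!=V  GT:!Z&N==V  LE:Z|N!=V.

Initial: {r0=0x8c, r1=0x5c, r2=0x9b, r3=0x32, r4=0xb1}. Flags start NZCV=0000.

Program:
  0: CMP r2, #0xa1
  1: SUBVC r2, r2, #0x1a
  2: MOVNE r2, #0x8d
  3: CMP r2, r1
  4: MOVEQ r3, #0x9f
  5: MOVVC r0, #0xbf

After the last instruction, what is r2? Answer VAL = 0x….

[0] flags=1000 → (cmp)
[1] flags=1000 VC?T → r2=0x81
[2] flags=1000 NE?T → r2=0x8d
[3] flags=0011 → (cmp)
[4] flags=0011 EQ?F → skip
[5] flags=0011 VC?F → skip

VAL = 0x8d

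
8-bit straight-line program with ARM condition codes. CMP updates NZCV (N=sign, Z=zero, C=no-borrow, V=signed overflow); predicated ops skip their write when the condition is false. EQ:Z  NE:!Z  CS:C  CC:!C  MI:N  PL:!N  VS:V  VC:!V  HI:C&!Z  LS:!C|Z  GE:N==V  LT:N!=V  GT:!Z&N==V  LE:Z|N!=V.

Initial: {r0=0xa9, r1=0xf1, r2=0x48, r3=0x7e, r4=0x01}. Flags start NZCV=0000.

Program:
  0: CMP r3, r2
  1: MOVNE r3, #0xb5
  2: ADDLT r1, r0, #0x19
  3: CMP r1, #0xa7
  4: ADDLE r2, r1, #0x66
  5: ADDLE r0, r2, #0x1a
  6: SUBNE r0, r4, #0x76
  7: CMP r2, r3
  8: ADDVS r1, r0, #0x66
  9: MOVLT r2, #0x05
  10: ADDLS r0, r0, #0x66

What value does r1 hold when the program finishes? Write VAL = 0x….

0: ✓ CMP  NZCV=0010
1: ✓ MOVNE  r3←0xb5
2: · ADDLT
3: ✓ CMP  NZCV=0010
4: · ADDLE
5: · ADDLE
6: ✓ SUBNE  r0←0x8b
7: ✓ CMP  NZCV=1001
8: ✓ ADDVS  r1←0xf1
9: · MOVLT
10: ✓ ADDLS  r0←0xf1

VAL = 0xf1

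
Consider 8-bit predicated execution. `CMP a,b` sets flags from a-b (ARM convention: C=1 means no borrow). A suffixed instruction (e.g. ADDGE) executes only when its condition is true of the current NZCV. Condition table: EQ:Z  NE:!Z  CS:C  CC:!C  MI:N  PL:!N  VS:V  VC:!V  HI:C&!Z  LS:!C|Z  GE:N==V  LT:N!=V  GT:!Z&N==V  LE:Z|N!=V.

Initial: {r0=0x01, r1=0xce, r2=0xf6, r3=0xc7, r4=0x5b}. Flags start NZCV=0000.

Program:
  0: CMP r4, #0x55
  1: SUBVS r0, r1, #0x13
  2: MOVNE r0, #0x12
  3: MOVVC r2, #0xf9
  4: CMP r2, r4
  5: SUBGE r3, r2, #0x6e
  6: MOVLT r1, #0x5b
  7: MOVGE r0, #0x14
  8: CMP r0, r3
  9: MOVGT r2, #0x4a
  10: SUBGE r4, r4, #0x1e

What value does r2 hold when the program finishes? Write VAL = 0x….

[0] flags=0010 → (cmp)
[1] flags=0010 VS?F → skip
[2] flags=0010 NE?T → r0=0x12
[3] flags=0010 VC?T → r2=0xf9
[4] flags=1010 → (cmp)
[5] flags=1010 GE?F → skip
[6] flags=1010 LT?T → r1=0x5b
[7] flags=1010 GE?F → skip
[8] flags=0000 → (cmp)
[9] flags=0000 GT?T → r2=0x4a
[10] flags=0000 GE?T → r4=0x3d

VAL = 0x4a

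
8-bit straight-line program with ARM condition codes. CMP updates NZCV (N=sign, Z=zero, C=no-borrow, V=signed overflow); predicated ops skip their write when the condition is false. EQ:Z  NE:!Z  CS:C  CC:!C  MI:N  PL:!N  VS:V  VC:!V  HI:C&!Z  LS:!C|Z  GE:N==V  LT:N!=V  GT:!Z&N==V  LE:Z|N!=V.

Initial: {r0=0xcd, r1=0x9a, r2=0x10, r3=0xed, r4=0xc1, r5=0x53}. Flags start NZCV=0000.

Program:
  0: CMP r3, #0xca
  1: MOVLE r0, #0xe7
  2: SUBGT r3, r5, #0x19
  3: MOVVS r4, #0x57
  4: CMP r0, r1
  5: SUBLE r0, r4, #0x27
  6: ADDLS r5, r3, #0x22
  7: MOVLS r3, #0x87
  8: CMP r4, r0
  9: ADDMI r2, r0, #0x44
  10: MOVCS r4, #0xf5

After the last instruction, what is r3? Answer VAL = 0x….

0: ✓ CMP  NZCV=0010
1: · MOVLE
2: ✓ SUBGT  r3←0x3a
3: · MOVVS
4: ✓ CMP  NZCV=0010
5: · SUBLE
6: · ADDLS
7: · MOVLS
8: ✓ CMP  NZCV=1000
9: ✓ ADDMI  r2←0x11
10: · MOVCS

VAL = 0x3a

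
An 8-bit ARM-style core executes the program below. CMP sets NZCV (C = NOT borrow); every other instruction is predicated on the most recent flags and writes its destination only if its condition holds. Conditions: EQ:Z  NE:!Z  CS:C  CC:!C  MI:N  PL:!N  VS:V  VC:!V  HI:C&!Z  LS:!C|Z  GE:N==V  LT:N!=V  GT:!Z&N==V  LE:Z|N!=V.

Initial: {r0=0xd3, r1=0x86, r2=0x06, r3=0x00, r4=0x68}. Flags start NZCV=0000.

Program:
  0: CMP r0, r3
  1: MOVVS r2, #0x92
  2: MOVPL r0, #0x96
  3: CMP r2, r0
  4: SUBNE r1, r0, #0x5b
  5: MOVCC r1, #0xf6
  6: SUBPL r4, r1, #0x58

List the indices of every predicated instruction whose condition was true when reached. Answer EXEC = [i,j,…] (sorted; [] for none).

0: ✓ CMP  NZCV=1010
1: · MOVVS
2: · MOVPL
3: ✓ CMP  NZCV=0000
4: ✓ SUBNE  r1←0x78
5: ✓ MOVCC  r1←0xf6
6: ✓ SUBPL  r4←0x9e

EXEC = [4,5,6]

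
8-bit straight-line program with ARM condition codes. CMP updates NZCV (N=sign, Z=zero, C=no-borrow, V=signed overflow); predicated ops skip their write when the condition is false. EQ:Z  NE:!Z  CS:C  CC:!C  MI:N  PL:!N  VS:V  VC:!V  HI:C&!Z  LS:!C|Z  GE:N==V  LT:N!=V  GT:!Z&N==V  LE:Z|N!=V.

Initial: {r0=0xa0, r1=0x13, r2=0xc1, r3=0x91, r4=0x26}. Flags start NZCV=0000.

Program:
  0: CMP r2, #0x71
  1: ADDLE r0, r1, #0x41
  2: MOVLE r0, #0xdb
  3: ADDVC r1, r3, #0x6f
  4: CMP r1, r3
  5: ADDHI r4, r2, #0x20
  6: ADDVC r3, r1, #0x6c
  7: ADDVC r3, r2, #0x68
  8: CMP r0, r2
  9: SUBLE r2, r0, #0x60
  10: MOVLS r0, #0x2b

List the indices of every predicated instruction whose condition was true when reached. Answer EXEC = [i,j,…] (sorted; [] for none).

0: ✓ CMP  NZCV=0011
1: ✓ ADDLE  r0←0x54
2: ✓ MOVLE  r0←0xdb
3: · ADDVC
4: ✓ CMP  NZCV=1001
5: · ADDHI
6: · ADDVC
7: · ADDVC
8: ✓ CMP  NZCV=0010
9: · SUBLE
10: · MOVLS

EXEC = [1,2]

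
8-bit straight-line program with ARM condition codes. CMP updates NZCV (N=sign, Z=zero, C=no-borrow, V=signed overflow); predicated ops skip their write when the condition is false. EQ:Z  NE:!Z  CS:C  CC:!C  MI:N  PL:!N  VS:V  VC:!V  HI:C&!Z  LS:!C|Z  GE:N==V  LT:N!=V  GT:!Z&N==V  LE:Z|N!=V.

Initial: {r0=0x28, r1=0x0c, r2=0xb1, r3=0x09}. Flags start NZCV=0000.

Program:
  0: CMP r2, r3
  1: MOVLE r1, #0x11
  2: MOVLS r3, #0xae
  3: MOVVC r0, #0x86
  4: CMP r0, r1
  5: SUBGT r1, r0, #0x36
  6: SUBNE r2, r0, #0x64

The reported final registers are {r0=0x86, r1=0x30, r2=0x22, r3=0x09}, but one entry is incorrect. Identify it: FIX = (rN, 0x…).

FIX = (r1, 0x11)

0: ✓ CMP  NZCV=1010
1: ✓ MOVLE  r1←0x11
2: · MOVLS
3: ✓ MOVVC  r0←0x86
4: ✓ CMP  NZCV=0011
5: · SUBGT
6: ✓ SUBNE  r2←0x22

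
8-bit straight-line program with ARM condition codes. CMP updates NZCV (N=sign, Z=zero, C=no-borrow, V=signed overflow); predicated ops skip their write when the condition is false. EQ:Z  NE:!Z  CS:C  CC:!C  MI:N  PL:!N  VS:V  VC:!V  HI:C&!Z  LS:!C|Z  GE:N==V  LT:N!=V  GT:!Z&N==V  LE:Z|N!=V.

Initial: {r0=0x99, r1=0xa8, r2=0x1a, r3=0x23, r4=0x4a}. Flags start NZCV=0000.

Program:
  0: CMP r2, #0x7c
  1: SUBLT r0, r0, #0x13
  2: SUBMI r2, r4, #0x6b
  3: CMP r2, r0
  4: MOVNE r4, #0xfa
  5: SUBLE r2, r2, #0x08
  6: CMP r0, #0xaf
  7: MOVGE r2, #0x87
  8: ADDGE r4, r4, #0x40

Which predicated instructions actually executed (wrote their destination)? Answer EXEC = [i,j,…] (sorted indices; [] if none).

EXEC = [1,2,4]

0: ✓ CMP  NZCV=1000
1: ✓ SUBLT  r0←0x86
2: ✓ SUBMI  r2←0xdf
3: ✓ CMP  NZCV=0010
4: ✓ MOVNE  r4←0xfa
5: · SUBLE
6: ✓ CMP  NZCV=1000
7: · MOVGE
8: · ADDGE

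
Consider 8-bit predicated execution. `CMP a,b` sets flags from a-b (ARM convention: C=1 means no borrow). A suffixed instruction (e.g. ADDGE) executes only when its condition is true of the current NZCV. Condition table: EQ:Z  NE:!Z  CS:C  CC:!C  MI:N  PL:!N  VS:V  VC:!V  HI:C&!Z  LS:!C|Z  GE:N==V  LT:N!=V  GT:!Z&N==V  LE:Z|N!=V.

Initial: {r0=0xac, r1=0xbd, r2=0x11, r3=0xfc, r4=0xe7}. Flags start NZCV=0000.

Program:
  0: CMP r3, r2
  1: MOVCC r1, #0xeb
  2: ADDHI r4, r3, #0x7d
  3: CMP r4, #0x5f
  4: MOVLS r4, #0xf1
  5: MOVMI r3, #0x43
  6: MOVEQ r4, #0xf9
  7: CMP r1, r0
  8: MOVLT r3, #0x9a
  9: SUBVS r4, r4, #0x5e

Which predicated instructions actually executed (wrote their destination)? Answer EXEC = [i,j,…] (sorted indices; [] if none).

0: ✓ CMP  NZCV=1010
1: · MOVCC
2: ✓ ADDHI  r4←0x79
3: ✓ CMP  NZCV=0010
4: · MOVLS
5: · MOVMI
6: · MOVEQ
7: ✓ CMP  NZCV=0010
8: · MOVLT
9: · SUBVS

EXEC = [2]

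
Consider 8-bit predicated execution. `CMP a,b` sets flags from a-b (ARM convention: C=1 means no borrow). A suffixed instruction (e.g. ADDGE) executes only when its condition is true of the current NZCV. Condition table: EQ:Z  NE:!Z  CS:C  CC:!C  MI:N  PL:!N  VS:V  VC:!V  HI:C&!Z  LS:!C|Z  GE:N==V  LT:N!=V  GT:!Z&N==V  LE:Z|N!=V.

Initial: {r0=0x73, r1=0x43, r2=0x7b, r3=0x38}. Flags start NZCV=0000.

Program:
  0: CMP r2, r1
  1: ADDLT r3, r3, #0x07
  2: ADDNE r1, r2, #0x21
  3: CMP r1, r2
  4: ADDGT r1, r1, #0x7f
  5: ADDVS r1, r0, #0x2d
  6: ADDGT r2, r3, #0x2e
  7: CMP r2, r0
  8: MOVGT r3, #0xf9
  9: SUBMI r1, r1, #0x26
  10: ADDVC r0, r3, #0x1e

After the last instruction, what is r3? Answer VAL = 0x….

VAL = 0xf9

0: ✓ CMP  NZCV=0010
1: · ADDLT
2: ✓ ADDNE  r1←0x9c
3: ✓ CMP  NZCV=0011
4: · ADDGT
5: ✓ ADDVS  r1←0xa0
6: · ADDGT
7: ✓ CMP  NZCV=0010
8: ✓ MOVGT  r3←0xf9
9: · SUBMI
10: ✓ ADDVC  r0←0x17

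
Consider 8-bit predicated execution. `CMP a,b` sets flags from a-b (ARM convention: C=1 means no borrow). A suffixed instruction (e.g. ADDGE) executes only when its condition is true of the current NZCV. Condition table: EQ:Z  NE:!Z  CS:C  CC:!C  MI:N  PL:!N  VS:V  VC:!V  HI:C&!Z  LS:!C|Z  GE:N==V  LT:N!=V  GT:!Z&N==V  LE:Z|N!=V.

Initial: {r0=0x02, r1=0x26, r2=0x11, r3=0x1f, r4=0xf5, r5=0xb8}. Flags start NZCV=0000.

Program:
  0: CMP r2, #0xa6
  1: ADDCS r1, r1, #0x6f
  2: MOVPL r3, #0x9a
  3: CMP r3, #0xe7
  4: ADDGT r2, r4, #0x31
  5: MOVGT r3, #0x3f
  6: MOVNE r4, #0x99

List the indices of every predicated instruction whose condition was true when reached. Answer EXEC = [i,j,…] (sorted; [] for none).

0: ✓ CMP  NZCV=0000
1: · ADDCS
2: ✓ MOVPL  r3←0x9a
3: ✓ CMP  NZCV=1000
4: · ADDGT
5: · MOVGT
6: ✓ MOVNE  r4←0x99

EXEC = [2,6]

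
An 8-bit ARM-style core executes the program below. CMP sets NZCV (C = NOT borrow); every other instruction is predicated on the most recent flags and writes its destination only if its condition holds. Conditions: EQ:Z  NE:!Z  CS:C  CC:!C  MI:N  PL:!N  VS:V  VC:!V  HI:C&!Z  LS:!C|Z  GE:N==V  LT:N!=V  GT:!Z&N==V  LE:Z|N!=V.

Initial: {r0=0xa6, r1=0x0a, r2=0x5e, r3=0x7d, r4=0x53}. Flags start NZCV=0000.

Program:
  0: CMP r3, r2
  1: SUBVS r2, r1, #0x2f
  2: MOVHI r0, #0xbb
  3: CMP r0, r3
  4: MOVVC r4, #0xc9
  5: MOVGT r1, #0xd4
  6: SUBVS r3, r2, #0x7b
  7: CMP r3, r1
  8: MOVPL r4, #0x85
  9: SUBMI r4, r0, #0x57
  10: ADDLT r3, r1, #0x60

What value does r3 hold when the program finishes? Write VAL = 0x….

[0] flags=0010 → (cmp)
[1] flags=0010 VS?F → skip
[2] flags=0010 HI?T → r0=0xbb
[3] flags=0011 → (cmp)
[4] flags=0011 VC?F → skip
[5] flags=0011 GT?F → skip
[6] flags=0011 VS?T → r3=0xe3
[7] flags=1010 → (cmp)
[8] flags=1010 PL?F → skip
[9] flags=1010 MI?T → r4=0x64
[10] flags=1010 LT?T → r3=0x6a

VAL = 0x6a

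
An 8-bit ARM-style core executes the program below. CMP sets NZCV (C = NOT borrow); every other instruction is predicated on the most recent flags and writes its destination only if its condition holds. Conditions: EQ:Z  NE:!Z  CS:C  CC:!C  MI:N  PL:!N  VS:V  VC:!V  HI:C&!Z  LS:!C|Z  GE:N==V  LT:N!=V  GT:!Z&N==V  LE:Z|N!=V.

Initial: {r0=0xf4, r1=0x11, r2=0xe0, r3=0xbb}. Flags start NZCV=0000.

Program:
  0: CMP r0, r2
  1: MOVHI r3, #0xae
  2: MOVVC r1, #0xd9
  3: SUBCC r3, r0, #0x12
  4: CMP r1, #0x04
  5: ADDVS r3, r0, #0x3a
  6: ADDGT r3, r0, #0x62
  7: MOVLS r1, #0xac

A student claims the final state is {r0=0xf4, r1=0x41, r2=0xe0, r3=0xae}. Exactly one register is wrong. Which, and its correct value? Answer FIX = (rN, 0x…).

FIX = (r1, 0xd9)

[0] flags=0010 → (cmp)
[1] flags=0010 HI?T → r3=0xae
[2] flags=0010 VC?T → r1=0xd9
[3] flags=0010 CC?F → skip
[4] flags=1010 → (cmp)
[5] flags=1010 VS?F → skip
[6] flags=1010 GT?F → skip
[7] flags=1010 LS?F → skip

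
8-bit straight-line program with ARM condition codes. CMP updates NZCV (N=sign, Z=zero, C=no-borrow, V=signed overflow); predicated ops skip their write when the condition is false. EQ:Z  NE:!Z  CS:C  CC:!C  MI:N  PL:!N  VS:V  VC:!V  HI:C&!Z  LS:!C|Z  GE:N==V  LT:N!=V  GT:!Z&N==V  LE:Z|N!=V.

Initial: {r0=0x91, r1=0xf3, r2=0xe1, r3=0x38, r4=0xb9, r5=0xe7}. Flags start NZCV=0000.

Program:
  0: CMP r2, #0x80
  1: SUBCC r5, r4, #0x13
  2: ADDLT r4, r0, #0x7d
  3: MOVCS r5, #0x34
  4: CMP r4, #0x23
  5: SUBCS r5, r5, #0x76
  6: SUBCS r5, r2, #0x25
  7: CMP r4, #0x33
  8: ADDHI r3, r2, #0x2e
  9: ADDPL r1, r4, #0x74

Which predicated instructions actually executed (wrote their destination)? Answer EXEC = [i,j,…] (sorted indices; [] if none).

EXEC = [3,5,6,8]

[0] flags=0010 → (cmp)
[1] flags=0010 CC?F → skip
[2] flags=0010 LT?F → skip
[3] flags=0010 CS?T → r5=0x34
[4] flags=1010 → (cmp)
[5] flags=1010 CS?T → r5=0xbe
[6] flags=1010 CS?T → r5=0xbc
[7] flags=1010 → (cmp)
[8] flags=1010 HI?T → r3=0x0f
[9] flags=1010 PL?F → skip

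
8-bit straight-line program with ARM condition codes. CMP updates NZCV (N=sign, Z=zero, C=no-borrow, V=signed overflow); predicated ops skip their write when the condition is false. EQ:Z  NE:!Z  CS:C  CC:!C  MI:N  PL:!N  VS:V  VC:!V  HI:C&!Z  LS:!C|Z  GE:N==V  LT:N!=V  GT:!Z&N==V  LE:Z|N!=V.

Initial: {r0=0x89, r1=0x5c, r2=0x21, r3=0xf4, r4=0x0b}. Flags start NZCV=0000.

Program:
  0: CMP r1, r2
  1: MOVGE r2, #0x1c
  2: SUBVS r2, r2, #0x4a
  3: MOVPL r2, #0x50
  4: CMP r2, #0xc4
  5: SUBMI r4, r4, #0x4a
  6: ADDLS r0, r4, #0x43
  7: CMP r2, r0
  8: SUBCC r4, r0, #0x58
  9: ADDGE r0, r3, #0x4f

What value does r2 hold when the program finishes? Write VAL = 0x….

[0] flags=0010 → (cmp)
[1] flags=0010 GE?T → r2=0x1c
[2] flags=0010 VS?F → skip
[3] flags=0010 PL?T → r2=0x50
[4] flags=1001 → (cmp)
[5] flags=1001 MI?T → r4=0xc1
[6] flags=1001 LS?T → r0=0x04
[7] flags=0010 → (cmp)
[8] flags=0010 CC?F → skip
[9] flags=0010 GE?T → r0=0x43

VAL = 0x50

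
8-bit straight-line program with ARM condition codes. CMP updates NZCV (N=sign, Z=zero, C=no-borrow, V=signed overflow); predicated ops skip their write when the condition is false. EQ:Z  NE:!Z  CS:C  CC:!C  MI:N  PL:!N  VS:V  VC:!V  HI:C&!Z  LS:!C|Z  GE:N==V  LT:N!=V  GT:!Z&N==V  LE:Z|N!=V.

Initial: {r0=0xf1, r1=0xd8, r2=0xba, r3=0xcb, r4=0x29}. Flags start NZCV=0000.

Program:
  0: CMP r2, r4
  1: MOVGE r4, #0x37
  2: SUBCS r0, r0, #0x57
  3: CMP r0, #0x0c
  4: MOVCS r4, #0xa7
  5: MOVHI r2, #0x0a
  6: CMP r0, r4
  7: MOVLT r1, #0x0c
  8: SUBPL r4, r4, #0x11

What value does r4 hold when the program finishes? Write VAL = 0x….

VAL = 0xa7

0: ✓ CMP  NZCV=1010
1: · MOVGE
2: ✓ SUBCS  r0←0x9a
3: ✓ CMP  NZCV=1010
4: ✓ MOVCS  r4←0xa7
5: ✓ MOVHI  r2←0x0a
6: ✓ CMP  NZCV=1000
7: ✓ MOVLT  r1←0x0c
8: · SUBPL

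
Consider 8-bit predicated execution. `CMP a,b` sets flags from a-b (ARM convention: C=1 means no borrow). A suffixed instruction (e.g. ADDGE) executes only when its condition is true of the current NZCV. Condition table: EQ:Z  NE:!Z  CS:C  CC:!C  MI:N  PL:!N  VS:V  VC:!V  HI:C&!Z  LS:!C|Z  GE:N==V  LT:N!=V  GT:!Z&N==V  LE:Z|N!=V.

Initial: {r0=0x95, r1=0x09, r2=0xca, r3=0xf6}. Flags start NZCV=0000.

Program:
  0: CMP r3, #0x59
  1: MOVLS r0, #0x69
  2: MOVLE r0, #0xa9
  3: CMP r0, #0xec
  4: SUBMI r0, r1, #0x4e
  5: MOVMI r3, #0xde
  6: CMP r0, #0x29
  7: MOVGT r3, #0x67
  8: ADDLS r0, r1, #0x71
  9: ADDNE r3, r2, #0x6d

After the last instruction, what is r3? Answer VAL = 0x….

VAL = 0x37

0: ✓ CMP  NZCV=1010
1: · MOVLS
2: ✓ MOVLE  r0←0xa9
3: ✓ CMP  NZCV=1000
4: ✓ SUBMI  r0←0xbb
5: ✓ MOVMI  r3←0xde
6: ✓ CMP  NZCV=1010
7: · MOVGT
8: · ADDLS
9: ✓ ADDNE  r3←0x37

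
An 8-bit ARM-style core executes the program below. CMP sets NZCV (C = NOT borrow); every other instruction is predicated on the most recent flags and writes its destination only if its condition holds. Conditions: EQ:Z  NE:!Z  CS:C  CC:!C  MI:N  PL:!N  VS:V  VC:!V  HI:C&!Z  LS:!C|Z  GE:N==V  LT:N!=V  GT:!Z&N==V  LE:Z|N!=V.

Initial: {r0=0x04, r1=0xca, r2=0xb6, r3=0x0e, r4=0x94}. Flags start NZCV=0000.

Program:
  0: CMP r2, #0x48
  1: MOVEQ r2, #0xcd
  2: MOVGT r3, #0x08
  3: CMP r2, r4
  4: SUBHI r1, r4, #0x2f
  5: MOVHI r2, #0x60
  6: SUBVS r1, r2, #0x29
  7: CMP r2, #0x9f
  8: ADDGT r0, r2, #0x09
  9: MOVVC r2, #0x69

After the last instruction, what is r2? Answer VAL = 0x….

0: ✓ CMP  NZCV=0011
1: · MOVEQ
2: · MOVGT
3: ✓ CMP  NZCV=0010
4: ✓ SUBHI  r1←0x65
5: ✓ MOVHI  r2←0x60
6: · SUBVS
7: ✓ CMP  NZCV=1001
8: ✓ ADDGT  r0←0x69
9: · MOVVC

VAL = 0x60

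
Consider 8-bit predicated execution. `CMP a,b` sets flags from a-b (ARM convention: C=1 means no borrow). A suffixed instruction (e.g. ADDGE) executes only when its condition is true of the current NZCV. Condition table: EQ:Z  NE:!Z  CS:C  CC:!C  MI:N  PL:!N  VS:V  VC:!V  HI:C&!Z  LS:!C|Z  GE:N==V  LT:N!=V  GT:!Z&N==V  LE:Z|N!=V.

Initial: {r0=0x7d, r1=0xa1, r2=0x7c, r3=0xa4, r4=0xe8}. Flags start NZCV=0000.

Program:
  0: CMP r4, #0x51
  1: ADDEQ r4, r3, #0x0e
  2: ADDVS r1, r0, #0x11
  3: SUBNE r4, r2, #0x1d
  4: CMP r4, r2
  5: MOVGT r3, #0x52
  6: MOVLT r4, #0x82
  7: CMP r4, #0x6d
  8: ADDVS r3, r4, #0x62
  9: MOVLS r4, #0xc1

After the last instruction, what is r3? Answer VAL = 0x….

0: ✓ CMP  NZCV=1010
1: · ADDEQ
2: · ADDVS
3: ✓ SUBNE  r4←0x5f
4: ✓ CMP  NZCV=1000
5: · MOVGT
6: ✓ MOVLT  r4←0x82
7: ✓ CMP  NZCV=0011
8: ✓ ADDVS  r3←0xe4
9: · MOVLS

VAL = 0xe4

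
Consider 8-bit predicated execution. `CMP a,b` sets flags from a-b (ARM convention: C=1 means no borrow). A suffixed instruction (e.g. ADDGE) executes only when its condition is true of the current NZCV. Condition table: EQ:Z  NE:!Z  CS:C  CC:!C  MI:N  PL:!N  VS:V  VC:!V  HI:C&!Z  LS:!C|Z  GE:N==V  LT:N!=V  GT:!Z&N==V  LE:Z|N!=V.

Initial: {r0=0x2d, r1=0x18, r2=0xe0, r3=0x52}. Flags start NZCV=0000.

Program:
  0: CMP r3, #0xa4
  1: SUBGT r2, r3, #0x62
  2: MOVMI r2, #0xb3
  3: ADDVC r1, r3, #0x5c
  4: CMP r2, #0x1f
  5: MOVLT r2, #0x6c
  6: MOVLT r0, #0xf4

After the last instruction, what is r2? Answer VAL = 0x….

0: ✓ CMP  NZCV=1001
1: ✓ SUBGT  r2←0xf0
2: ✓ MOVMI  r2←0xb3
3: · ADDVC
4: ✓ CMP  NZCV=1010
5: ✓ MOVLT  r2←0x6c
6: ✓ MOVLT  r0←0xf4

VAL = 0x6c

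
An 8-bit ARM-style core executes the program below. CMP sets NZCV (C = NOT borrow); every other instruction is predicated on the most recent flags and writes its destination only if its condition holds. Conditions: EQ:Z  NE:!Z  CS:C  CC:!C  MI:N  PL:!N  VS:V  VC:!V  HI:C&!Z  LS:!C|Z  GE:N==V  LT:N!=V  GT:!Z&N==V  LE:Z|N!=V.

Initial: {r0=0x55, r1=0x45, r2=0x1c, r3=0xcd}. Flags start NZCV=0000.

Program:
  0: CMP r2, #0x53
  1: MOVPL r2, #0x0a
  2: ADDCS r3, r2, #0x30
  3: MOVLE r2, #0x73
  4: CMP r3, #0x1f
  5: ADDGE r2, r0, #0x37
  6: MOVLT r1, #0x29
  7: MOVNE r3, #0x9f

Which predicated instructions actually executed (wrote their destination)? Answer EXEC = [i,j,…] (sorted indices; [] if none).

[0] flags=1000 → (cmp)
[1] flags=1000 PL?F → skip
[2] flags=1000 CS?F → skip
[3] flags=1000 LE?T → r2=0x73
[4] flags=1010 → (cmp)
[5] flags=1010 GE?F → skip
[6] flags=1010 LT?T → r1=0x29
[7] flags=1010 NE?T → r3=0x9f

EXEC = [3,6,7]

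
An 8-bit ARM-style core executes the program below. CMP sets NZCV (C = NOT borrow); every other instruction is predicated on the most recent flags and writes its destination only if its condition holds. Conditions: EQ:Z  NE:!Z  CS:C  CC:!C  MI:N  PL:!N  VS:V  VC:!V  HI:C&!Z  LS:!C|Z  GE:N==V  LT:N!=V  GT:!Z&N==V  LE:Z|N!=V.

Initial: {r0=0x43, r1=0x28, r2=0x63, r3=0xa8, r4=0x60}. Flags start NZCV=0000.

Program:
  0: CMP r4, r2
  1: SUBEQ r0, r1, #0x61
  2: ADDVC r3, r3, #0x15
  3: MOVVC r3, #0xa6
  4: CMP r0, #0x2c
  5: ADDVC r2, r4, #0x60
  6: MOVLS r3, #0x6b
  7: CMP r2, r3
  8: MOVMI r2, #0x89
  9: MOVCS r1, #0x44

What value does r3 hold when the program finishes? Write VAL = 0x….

0: ✓ CMP  NZCV=1000
1: · SUBEQ
2: ✓ ADDVC  r3←0xbd
3: ✓ MOVVC  r3←0xa6
4: ✓ CMP  NZCV=0010
5: ✓ ADDVC  r2←0xc0
6: · MOVLS
7: ✓ CMP  NZCV=0010
8: · MOVMI
9: ✓ MOVCS  r1←0x44

VAL = 0xa6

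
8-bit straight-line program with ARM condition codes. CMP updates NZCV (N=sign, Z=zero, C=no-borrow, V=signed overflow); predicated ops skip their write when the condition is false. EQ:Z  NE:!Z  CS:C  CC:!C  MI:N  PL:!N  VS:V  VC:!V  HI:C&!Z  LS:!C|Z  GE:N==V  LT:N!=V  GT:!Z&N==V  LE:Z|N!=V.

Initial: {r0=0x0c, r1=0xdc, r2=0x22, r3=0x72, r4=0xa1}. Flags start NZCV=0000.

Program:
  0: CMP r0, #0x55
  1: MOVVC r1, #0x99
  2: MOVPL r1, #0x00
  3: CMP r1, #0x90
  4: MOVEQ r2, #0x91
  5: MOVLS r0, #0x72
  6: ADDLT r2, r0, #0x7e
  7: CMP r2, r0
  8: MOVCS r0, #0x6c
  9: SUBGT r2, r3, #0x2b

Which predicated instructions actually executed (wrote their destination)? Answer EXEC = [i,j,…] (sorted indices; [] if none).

EXEC = [1,8,9]

[0] flags=1000 → (cmp)
[1] flags=1000 VC?T → r1=0x99
[2] flags=1000 PL?F → skip
[3] flags=0010 → (cmp)
[4] flags=0010 EQ?F → skip
[5] flags=0010 LS?F → skip
[6] flags=0010 LT?F → skip
[7] flags=0010 → (cmp)
[8] flags=0010 CS?T → r0=0x6c
[9] flags=0010 GT?T → r2=0x47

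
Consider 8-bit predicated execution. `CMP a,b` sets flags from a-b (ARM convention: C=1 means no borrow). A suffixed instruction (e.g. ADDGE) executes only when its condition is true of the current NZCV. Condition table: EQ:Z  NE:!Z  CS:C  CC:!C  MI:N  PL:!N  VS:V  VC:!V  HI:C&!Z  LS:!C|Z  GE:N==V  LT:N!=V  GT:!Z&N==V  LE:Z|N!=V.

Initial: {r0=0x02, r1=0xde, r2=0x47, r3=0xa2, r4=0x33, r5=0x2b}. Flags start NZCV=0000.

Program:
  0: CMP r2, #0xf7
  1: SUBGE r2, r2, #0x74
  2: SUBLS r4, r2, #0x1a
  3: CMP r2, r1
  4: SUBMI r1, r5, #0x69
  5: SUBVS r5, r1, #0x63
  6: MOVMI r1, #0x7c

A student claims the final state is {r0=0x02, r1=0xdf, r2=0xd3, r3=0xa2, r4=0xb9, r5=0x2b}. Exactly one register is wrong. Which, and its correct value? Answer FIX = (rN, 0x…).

[0] flags=0000 → (cmp)
[1] flags=0000 GE?T → r2=0xd3
[2] flags=0000 LS?T → r4=0xb9
[3] flags=1000 → (cmp)
[4] flags=1000 MI?T → r1=0xc2
[5] flags=1000 VS?F → skip
[6] flags=1000 MI?T → r1=0x7c

FIX = (r1, 0x7c)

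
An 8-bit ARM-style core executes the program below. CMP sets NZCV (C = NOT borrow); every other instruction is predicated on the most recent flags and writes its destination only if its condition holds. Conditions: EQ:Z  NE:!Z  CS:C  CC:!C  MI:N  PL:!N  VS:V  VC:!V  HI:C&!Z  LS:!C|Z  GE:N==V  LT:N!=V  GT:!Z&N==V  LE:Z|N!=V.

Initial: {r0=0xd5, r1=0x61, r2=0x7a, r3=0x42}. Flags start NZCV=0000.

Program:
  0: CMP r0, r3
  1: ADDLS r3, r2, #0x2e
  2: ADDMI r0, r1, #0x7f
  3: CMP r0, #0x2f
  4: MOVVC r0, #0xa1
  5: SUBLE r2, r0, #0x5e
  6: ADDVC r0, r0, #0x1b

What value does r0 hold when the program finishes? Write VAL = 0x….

[0] flags=1010 → (cmp)
[1] flags=1010 LS?F → skip
[2] flags=1010 MI?T → r0=0xe0
[3] flags=1010 → (cmp)
[4] flags=1010 VC?T → r0=0xa1
[5] flags=1010 LE?T → r2=0x43
[6] flags=1010 VC?T → r0=0xbc

VAL = 0xbc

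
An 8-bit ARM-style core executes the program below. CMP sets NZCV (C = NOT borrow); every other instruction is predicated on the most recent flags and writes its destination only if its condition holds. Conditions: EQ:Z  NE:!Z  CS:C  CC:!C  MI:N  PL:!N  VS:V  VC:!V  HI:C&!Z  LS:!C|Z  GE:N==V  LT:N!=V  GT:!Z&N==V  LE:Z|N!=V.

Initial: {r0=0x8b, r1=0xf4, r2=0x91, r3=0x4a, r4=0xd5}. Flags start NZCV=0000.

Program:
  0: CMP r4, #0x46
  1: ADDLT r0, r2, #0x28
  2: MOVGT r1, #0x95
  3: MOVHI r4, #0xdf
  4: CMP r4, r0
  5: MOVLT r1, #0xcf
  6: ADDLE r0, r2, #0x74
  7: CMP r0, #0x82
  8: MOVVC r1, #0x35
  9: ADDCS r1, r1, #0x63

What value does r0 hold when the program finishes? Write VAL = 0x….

0: ✓ CMP  NZCV=1010
1: ✓ ADDLT  r0←0xb9
2: · MOVGT
3: ✓ MOVHI  r4←0xdf
4: ✓ CMP  NZCV=0010
5: · MOVLT
6: · ADDLE
7: ✓ CMP  NZCV=0010
8: ✓ MOVVC  r1←0x35
9: ✓ ADDCS  r1←0x98

VAL = 0xb9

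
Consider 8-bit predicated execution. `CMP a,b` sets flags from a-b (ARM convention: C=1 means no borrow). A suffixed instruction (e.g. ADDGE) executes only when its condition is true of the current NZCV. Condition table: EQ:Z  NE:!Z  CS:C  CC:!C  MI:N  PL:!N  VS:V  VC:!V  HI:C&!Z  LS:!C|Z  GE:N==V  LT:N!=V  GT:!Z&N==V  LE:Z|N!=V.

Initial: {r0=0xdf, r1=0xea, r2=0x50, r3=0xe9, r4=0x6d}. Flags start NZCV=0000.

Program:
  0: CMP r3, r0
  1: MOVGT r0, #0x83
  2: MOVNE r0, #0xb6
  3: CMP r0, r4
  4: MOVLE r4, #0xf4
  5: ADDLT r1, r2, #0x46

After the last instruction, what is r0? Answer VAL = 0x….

VAL = 0xb6

0: ✓ CMP  NZCV=0010
1: ✓ MOVGT  r0←0x83
2: ✓ MOVNE  r0←0xb6
3: ✓ CMP  NZCV=0011
4: ✓ MOVLE  r4←0xf4
5: ✓ ADDLT  r1←0x96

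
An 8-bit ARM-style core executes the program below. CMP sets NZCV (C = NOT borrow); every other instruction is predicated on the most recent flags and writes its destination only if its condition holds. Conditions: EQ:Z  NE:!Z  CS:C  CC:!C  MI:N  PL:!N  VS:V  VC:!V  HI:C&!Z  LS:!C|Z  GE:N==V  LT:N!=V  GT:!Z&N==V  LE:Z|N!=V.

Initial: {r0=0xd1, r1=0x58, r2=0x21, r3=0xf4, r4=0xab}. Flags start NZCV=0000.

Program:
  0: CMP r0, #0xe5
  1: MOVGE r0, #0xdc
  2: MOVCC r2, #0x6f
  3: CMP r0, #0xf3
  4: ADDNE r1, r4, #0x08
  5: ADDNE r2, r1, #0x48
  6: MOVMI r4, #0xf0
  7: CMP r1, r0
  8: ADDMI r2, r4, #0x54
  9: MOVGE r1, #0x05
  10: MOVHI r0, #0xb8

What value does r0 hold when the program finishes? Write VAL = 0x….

[0] flags=1000 → (cmp)
[1] flags=1000 GE?F → skip
[2] flags=1000 CC?T → r2=0x6f
[3] flags=1000 → (cmp)
[4] flags=1000 NE?T → r1=0xb3
[5] flags=1000 NE?T → r2=0xfb
[6] flags=1000 MI?T → r4=0xf0
[7] flags=1000 → (cmp)
[8] flags=1000 MI?T → r2=0x44
[9] flags=1000 GE?F → skip
[10] flags=1000 HI?F → skip

VAL = 0xd1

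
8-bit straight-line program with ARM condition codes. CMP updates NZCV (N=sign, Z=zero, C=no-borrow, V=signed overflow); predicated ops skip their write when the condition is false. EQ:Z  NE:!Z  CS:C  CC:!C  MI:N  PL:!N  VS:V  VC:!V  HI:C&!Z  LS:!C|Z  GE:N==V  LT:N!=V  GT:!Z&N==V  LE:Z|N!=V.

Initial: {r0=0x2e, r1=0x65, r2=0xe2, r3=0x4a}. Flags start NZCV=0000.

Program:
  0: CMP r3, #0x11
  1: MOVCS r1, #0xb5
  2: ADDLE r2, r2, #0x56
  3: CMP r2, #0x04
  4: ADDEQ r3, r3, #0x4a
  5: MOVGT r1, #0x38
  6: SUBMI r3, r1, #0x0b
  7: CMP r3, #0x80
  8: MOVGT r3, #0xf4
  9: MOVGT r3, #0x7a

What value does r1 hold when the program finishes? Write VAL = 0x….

[0] flags=0010 → (cmp)
[1] flags=0010 CS?T → r1=0xb5
[2] flags=0010 LE?F → skip
[3] flags=1010 → (cmp)
[4] flags=1010 EQ?F → skip
[5] flags=1010 GT?F → skip
[6] flags=1010 MI?T → r3=0xaa
[7] flags=0010 → (cmp)
[8] flags=0010 GT?T → r3=0xf4
[9] flags=0010 GT?T → r3=0x7a

VAL = 0xb5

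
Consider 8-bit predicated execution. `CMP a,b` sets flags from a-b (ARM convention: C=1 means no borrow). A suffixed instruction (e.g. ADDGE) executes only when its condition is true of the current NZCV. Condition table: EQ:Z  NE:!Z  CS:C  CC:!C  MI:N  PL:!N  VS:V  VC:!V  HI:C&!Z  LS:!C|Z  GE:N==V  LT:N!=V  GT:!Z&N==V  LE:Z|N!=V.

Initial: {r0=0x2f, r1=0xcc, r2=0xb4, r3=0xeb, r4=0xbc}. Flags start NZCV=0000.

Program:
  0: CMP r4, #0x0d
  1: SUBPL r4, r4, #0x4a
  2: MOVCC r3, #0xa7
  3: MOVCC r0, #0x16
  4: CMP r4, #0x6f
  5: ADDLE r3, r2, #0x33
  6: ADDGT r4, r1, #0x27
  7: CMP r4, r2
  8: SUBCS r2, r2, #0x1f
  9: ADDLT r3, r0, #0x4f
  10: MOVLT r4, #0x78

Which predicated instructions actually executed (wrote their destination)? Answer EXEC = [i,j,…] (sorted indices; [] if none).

[0] flags=1010 → (cmp)
[1] flags=1010 PL?F → skip
[2] flags=1010 CC?F → skip
[3] flags=1010 CC?F → skip
[4] flags=0011 → (cmp)
[5] flags=0011 LE?T → r3=0xe7
[6] flags=0011 GT?F → skip
[7] flags=0010 → (cmp)
[8] flags=0010 CS?T → r2=0x95
[9] flags=0010 LT?F → skip
[10] flags=0010 LT?F → skip

EXEC = [5,8]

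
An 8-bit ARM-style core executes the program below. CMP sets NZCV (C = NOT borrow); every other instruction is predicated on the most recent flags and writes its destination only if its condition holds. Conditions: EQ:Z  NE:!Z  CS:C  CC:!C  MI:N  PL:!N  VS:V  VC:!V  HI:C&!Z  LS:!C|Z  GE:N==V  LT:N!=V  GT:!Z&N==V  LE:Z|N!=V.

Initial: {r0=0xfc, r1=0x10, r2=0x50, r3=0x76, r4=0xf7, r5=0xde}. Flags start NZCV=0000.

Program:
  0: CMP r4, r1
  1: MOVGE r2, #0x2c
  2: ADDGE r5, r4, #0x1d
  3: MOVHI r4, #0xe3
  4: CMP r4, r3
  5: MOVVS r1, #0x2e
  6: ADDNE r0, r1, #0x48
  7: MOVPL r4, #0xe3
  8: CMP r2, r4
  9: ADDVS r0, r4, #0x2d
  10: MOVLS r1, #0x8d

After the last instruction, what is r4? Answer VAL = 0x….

VAL = 0xe3

[0] flags=1010 → (cmp)
[1] flags=1010 GE?F → skip
[2] flags=1010 GE?F → skip
[3] flags=1010 HI?T → r4=0xe3
[4] flags=0011 → (cmp)
[5] flags=0011 VS?T → r1=0x2e
[6] flags=0011 NE?T → r0=0x76
[7] flags=0011 PL?T → r4=0xe3
[8] flags=0000 → (cmp)
[9] flags=0000 VS?F → skip
[10] flags=0000 LS?T → r1=0x8d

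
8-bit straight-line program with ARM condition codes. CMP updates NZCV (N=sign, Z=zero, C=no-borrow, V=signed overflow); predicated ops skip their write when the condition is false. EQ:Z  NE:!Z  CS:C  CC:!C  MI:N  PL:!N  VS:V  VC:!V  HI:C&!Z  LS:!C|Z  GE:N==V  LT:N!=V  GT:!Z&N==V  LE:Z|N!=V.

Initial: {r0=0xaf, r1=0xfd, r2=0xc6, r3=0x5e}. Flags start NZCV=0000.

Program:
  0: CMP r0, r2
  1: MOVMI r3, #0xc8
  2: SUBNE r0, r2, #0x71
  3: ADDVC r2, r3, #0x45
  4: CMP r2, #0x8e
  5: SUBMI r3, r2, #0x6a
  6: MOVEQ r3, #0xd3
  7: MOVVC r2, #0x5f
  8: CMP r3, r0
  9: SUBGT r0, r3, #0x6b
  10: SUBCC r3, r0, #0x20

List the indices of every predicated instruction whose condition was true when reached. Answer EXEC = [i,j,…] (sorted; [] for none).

[0] flags=1000 → (cmp)
[1] flags=1000 MI?T → r3=0xc8
[2] flags=1000 NE?T → r0=0x55
[3] flags=1000 VC?T → r2=0x0d
[4] flags=0000 → (cmp)
[5] flags=0000 MI?F → skip
[6] flags=0000 EQ?F → skip
[7] flags=0000 VC?T → r2=0x5f
[8] flags=0011 → (cmp)
[9] flags=0011 GT?F → skip
[10] flags=0011 CC?F → skip

EXEC = [1,2,3,7]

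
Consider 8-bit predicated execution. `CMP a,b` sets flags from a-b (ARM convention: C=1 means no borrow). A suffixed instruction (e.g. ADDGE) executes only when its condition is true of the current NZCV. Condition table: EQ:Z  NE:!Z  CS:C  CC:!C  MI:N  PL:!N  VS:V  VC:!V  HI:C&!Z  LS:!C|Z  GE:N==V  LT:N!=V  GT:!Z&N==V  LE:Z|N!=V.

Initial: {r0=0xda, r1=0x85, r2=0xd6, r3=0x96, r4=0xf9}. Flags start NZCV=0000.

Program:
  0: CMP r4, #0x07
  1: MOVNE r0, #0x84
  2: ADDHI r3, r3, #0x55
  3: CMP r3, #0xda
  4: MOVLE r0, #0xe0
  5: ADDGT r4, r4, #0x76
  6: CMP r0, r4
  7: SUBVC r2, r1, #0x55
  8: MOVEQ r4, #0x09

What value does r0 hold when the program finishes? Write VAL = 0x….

[0] flags=1010 → (cmp)
[1] flags=1010 NE?T → r0=0x84
[2] flags=1010 HI?T → r3=0xeb
[3] flags=0010 → (cmp)
[4] flags=0010 LE?F → skip
[5] flags=0010 GT?T → r4=0x6f
[6] flags=0011 → (cmp)
[7] flags=0011 VC?F → skip
[8] flags=0011 EQ?F → skip

VAL = 0x84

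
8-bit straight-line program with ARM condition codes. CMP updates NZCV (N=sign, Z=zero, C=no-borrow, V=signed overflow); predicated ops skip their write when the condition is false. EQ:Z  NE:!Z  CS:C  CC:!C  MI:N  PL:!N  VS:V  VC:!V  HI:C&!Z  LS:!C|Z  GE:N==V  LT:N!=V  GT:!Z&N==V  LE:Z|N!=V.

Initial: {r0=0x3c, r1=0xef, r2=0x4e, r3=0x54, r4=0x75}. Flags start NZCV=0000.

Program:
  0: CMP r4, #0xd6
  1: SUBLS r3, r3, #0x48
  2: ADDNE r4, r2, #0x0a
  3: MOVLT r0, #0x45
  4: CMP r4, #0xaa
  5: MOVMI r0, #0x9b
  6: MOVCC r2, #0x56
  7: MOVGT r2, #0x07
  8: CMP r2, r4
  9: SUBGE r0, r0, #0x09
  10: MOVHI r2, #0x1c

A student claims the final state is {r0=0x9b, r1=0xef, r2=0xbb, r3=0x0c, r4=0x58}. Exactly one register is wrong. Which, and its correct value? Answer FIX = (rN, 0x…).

FIX = (r2, 0x07)

[0] flags=1001 → (cmp)
[1] flags=1001 LS?T → r3=0x0c
[2] flags=1001 NE?T → r4=0x58
[3] flags=1001 LT?F → skip
[4] flags=1001 → (cmp)
[5] flags=1001 MI?T → r0=0x9b
[6] flags=1001 CC?T → r2=0x56
[7] flags=1001 GT?T → r2=0x07
[8] flags=1000 → (cmp)
[9] flags=1000 GE?F → skip
[10] flags=1000 HI?F → skip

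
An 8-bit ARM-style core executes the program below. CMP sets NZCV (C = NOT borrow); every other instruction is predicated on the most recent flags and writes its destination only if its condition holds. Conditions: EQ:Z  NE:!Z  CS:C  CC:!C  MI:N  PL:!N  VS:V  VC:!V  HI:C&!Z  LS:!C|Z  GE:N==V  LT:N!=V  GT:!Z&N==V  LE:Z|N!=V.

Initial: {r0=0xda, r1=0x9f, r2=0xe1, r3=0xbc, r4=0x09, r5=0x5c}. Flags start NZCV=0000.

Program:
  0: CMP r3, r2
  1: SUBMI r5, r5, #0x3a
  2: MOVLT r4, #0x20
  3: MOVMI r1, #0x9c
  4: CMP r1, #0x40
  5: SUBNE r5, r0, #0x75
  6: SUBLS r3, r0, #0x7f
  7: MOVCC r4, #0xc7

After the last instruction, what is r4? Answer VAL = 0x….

0: ✓ CMP  NZCV=1000
1: ✓ SUBMI  r5←0x22
2: ✓ MOVLT  r4←0x20
3: ✓ MOVMI  r1←0x9c
4: ✓ CMP  NZCV=0011
5: ✓ SUBNE  r5←0x65
6: · SUBLS
7: · MOVCC

VAL = 0x20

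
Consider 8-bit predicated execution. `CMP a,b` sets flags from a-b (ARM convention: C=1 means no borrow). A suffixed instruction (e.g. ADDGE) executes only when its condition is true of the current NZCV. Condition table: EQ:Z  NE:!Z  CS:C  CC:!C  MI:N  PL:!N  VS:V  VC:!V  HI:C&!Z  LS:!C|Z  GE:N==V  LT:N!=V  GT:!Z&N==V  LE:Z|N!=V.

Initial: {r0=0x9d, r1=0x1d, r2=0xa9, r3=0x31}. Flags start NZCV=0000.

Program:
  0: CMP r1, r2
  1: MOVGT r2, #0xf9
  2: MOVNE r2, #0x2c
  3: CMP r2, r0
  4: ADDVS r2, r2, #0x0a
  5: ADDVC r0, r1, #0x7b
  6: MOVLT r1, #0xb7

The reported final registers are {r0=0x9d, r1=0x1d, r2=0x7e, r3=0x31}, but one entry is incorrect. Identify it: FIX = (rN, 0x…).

FIX = (r2, 0x36)

0: ✓ CMP  NZCV=0000
1: ✓ MOVGT  r2←0xf9
2: ✓ MOVNE  r2←0x2c
3: ✓ CMP  NZCV=1001
4: ✓ ADDVS  r2←0x36
5: · ADDVC
6: · MOVLT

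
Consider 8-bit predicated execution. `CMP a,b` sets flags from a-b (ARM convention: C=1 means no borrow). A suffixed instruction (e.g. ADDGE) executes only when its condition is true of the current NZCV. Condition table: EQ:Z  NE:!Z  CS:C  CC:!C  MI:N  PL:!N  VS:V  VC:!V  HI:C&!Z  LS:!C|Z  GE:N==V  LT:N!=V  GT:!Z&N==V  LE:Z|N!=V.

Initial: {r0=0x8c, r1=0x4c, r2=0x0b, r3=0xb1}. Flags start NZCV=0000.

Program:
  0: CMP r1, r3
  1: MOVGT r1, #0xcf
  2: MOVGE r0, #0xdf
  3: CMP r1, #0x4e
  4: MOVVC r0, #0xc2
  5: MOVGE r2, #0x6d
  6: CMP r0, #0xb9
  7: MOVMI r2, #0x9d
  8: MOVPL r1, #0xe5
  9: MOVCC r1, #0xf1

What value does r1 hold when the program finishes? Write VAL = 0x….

VAL = 0xe5

0: ✓ CMP  NZCV=1001
1: ✓ MOVGT  r1←0xcf
2: ✓ MOVGE  r0←0xdf
3: ✓ CMP  NZCV=1010
4: ✓ MOVVC  r0←0xc2
5: · MOVGE
6: ✓ CMP  NZCV=0010
7: · MOVMI
8: ✓ MOVPL  r1←0xe5
9: · MOVCC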